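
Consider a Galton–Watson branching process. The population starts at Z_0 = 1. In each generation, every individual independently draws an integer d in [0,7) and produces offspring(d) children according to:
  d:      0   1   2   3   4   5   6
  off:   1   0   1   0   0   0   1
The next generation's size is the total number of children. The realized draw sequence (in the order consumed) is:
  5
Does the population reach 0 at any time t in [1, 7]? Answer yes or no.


yes

gen 0: Z_0=1, draws=[5], offspring=[0], Z_1=0
gen 1: Z_1=0, draws=[], offspring=[], Z_2=0
gen 2: Z_2=0, draws=[], offspring=[], Z_3=0
gen 3: Z_3=0, draws=[], offspring=[], Z_4=0
gen 4: Z_4=0, draws=[], offspring=[], Z_5=0
gen 5: Z_5=0, draws=[], offspring=[], Z_6=0
gen 6: Z_6=0, draws=[], offspring=[], Z_7=0


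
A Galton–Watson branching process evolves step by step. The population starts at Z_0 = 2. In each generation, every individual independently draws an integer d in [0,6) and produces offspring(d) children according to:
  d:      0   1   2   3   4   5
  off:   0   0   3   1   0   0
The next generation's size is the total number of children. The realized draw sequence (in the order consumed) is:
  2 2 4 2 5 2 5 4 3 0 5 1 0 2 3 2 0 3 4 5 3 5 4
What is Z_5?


gen 0: Z_0=2, draws=[2, 2], offspring=[3, 3], Z_1=6
gen 1: Z_1=6, draws=[4, 2, 5, 2, 5, 4], offspring=[0, 3, 0, 3, 0, 0], Z_2=6
gen 2: Z_2=6, draws=[3, 0, 5, 1, 0, 2], offspring=[1, 0, 0, 0, 0, 3], Z_3=4
gen 3: Z_3=4, draws=[3, 2, 0, 3], offspring=[1, 3, 0, 1], Z_4=5
gen 4: Z_4=5, draws=[4, 5, 3, 5, 4], offspring=[0, 0, 1, 0, 0], Z_5=1

1


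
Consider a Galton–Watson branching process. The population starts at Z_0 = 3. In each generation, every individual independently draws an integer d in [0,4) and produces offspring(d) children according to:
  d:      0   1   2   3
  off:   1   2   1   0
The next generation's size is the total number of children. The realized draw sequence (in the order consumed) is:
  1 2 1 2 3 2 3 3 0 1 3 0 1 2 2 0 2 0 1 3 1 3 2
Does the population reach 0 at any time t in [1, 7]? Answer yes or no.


no

gen 0: Z_0=3, draws=[1, 2, 1], offspring=[2, 1, 2], Z_1=5
gen 1: Z_1=5, draws=[2, 3, 2, 3, 3], offspring=[1, 0, 1, 0, 0], Z_2=2
gen 2: Z_2=2, draws=[0, 1], offspring=[1, 2], Z_3=3
gen 3: Z_3=3, draws=[3, 0, 1], offspring=[0, 1, 2], Z_4=3
gen 4: Z_4=3, draws=[2, 2, 0], offspring=[1, 1, 1], Z_5=3
gen 5: Z_5=3, draws=[2, 0, 1], offspring=[1, 1, 2], Z_6=4
gen 6: Z_6=4, draws=[3, 1, 3, 2], offspring=[0, 2, 0, 1], Z_7=3


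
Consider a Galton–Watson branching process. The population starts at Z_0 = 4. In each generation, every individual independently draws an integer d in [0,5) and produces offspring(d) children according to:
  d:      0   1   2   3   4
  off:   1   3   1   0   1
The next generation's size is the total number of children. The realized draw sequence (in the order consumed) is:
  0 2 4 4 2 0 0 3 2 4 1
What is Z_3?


5

gen 0: Z_0=4, draws=[0, 2, 4, 4], offspring=[1, 1, 1, 1], Z_1=4
gen 1: Z_1=4, draws=[2, 0, 0, 3], offspring=[1, 1, 1, 0], Z_2=3
gen 2: Z_2=3, draws=[2, 4, 1], offspring=[1, 1, 3], Z_3=5


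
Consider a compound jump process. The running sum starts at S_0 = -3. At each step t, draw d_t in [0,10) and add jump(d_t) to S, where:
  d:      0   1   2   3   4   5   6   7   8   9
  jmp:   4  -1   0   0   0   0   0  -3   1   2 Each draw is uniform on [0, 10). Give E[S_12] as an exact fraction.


3/5

Outcome values over d=0..9: [4, -1, 0, 0, 0, 0, 0, -3, 1, 2]
Σy = 3, Σy² = 31, M = 10
μ = 3/10 = 3/10,  σ² = 31/10 − (3/10)² = 301/100
E[S_12] = -3 + 12·(3/10) = 3/5


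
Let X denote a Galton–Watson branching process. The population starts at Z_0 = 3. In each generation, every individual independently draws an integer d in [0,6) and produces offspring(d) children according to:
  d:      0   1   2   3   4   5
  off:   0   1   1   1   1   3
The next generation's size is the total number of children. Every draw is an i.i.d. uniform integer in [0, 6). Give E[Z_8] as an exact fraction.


5764801/559872

Outcome values over d=0..5: [0, 1, 1, 1, 1, 3]
Σy = 7, Σy² = 13, M = 6
μ = 7/6 = 7/6,  σ² = 13/6 − (7/6)² = 29/36
E[Z_0] = 3
E[Z_1] = 7/6·E[Z_0] = 7/2
E[Z_2] = 7/6·E[Z_1] = 49/12
E[Z_3] = 7/6·E[Z_2] = 343/72
E[Z_4] = 7/6·E[Z_3] = 2401/432
E[Z_5] = 7/6·E[Z_4] = 16807/2592
E[Z_6] = 7/6·E[Z_5] = 117649/15552
E[Z_7] = 7/6·E[Z_6] = 823543/93312
E[Z_8] = 7/6·E[Z_7] = 5764801/559872


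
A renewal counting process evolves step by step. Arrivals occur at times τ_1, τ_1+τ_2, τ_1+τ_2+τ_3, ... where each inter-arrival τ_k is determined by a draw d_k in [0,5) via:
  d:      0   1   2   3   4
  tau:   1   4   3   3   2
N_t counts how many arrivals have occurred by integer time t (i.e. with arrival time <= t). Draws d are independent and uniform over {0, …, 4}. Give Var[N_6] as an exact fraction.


Inter-arrival values over d=0..4: [1, 4, 3, 3, 2]
Each d has probability 1/5, so the pmf of τ is: f(1) = 1/5, f(2) = 1/5, f(3) = 2/5, f(4) = 1/5
Let p_n(j) = P(N_n = j), with p_0 = [1]. Condition on τ_1: p_n(0) = P(τ > n), and for j >= 1, p_n(j) = Σ_{k<=n} f(k)·p_{n−k}(j−1)
p_1 = [4/5, 1/5]  (j = 0..1)
p_2 = [3/5, 9/25, 1/25]  (j = 0..2)
p_3 = [1/5, 17/25, 14/125, 1/125]  (j = 0..3)
p_4 = [0, 17/25, 36/125, 19/625, 1/625]  (j = 0..4)
p_5 = [0, 11/25, 57/125, 12/125, 24/3125, 1/3125]  (j = 0..5)
p_6 = [0, 1/5, 71/125, 126/625, 89/3125, 29/15625, 1/15625]  (j = 0..6)
E[N_6] = Σ j·p_6(j) = 32256/15625;  E[N_6²] = Σ j²·p_6(j) = 74856/15625
Var[N_6] = 74856/15625 − (32256/15625)² = 129175464/244140625

129175464/244140625


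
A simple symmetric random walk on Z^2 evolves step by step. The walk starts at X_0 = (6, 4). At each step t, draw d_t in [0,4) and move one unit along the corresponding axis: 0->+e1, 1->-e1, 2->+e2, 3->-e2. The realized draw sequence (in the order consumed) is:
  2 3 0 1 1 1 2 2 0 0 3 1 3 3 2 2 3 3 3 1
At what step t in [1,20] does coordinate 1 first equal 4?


t=0: X=(6, 4), d=2 → +e2, X_1=(6, 5)
t=1: X=(6, 5), d=3 → -e2, X_2=(6, 4)
t=2: X=(6, 4), d=0 → +e1, X_3=(7, 4)
t=3: X=(7, 4), d=1 → -e1, X_4=(6, 4)
t=4: X=(6, 4), d=1 → -e1, X_5=(5, 4)
t=5: X=(5, 4), d=1 → -e1, X_6=(4, 4)
t=6: X=(4, 4), d=2 → +e2, X_7=(4, 5)
t=7: X=(4, 5), d=2 → +e2, X_8=(4, 6)
t=8: X=(4, 6), d=0 → +e1, X_9=(5, 6)
t=9: X=(5, 6), d=0 → +e1, X_10=(6, 6)
t=10: X=(6, 6), d=3 → -e2, X_11=(6, 5)
t=11: X=(6, 5), d=1 → -e1, X_12=(5, 5)
t=12: X=(5, 5), d=3 → -e2, X_13=(5, 4)
t=13: X=(5, 4), d=3 → -e2, X_14=(5, 3)
t=14: X=(5, 3), d=2 → +e2, X_15=(5, 4)
t=15: X=(5, 4), d=2 → +e2, X_16=(5, 5)
t=16: X=(5, 5), d=3 → -e2, X_17=(5, 4)
t=17: X=(5, 4), d=3 → -e2, X_18=(5, 3)
t=18: X=(5, 3), d=3 → -e2, X_19=(5, 2)
t=19: X=(5, 2), d=1 → -e1, X_20=(4, 2)

6


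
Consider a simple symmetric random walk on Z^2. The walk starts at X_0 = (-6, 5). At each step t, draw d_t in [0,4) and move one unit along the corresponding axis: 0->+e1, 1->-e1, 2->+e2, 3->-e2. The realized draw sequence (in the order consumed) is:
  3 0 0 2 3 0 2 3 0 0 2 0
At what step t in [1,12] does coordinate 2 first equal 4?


t=0: X=(-6, 5), d=3 → -e2, X_1=(-6, 4)
t=1: X=(-6, 4), d=0 → +e1, X_2=(-5, 4)
t=2: X=(-5, 4), d=0 → +e1, X_3=(-4, 4)
t=3: X=(-4, 4), d=2 → +e2, X_4=(-4, 5)
t=4: X=(-4, 5), d=3 → -e2, X_5=(-4, 4)
t=5: X=(-4, 4), d=0 → +e1, X_6=(-3, 4)
t=6: X=(-3, 4), d=2 → +e2, X_7=(-3, 5)
t=7: X=(-3, 5), d=3 → -e2, X_8=(-3, 4)
t=8: X=(-3, 4), d=0 → +e1, X_9=(-2, 4)
t=9: X=(-2, 4), d=0 → +e1, X_10=(-1, 4)
t=10: X=(-1, 4), d=2 → +e2, X_11=(-1, 5)
t=11: X=(-1, 5), d=0 → +e1, X_12=(0, 5)

1


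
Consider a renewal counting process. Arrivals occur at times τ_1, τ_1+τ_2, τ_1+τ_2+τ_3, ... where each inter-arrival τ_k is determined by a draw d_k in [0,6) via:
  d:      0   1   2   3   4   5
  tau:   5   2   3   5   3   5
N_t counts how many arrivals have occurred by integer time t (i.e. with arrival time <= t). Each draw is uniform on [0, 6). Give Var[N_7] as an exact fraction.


Inter-arrival values over d=0..5: [5, 2, 3, 5, 3, 5]
Each d has probability 1/6, so the pmf of τ is: f(2) = 1/6, f(3) = 1/3, f(5) = 1/2
Let p_n(j) = P(N_n = j), with p_0 = [1]. Condition on τ_1: p_n(0) = P(τ > n), and for j >= 1, p_n(j) = Σ_{k<=n} f(k)·p_{n−k}(j−1)
p_1 = [1]  (j = 0)
p_2 = [5/6, 1/6]  (j = 0..1)
p_3 = [1/2, 1/2]  (j = 0..1)
p_4 = [1/2, 17/36, 1/36]  (j = 0..2)
p_5 = [0, 31/36, 5/36]  (j = 0..2)
p_6 = [0, 3/4, 53/216, 1/216]  (j = 0..3)
p_7 = [0, 7/12, 83/216, 7/216]  (j = 0..3)
E[N_7] = Σ j·p_7(j) = 313/216;  E[N_7²] = Σ j²·p_7(j) = 521/216
Var[N_7] = 521/216 − (313/216)² = 14567/46656

14567/46656


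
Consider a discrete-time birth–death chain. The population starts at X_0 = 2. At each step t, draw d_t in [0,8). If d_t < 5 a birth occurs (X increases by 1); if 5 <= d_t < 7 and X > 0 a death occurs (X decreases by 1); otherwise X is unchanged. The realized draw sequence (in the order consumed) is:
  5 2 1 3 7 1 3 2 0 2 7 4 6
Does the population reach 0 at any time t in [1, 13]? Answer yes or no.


no

t=0: X=2, d=5 → death, X_1=1
t=1: X=1, d=2 → birth, X_2=2
t=2: X=2, d=1 → birth, X_3=3
t=3: X=3, d=3 → birth, X_4=4
t=4: X=4, d=7 → hold, X_5=4
t=5: X=4, d=1 → birth, X_6=5
t=6: X=5, d=3 → birth, X_7=6
t=7: X=6, d=2 → birth, X_8=7
t=8: X=7, d=0 → birth, X_9=8
t=9: X=8, d=2 → birth, X_10=9
t=10: X=9, d=7 → hold, X_11=9
t=11: X=9, d=4 → birth, X_12=10
t=12: X=10, d=6 → death, X_13=9


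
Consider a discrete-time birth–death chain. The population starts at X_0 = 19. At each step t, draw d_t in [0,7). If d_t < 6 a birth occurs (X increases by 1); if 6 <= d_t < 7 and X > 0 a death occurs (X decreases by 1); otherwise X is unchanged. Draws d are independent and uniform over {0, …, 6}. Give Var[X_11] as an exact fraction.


264/49

X can drop by at most 1 per step and X_0 = 19 > T = 11, so X_t >= 19 − t >= 8 > 0 for every t <= 11: the floor at 0 (the 'and X > 0' condition) never binds. Hence X_11 = X_0 + Σ_{t<11} Y_t with i.i.d. increments Y_t = y(d_t) ∈ {+1, −1, 0}.
Outcome values over d=0..6: [1, 1, 1, 1, 1, 1, -1]
Σy = 5, Σy² = 7, M = 7
μ = 5/7 = 5/7,  σ² = 7/7 − (5/7)² = 24/49
Independent increments: Var[X_11] = 11·σ² = 11·(24/49) = 264/49


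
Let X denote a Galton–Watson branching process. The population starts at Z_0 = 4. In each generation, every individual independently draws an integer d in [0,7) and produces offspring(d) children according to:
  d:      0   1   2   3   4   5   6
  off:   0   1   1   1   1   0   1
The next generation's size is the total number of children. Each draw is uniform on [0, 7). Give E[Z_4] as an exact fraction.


2500/2401

Outcome values over d=0..6: [0, 1, 1, 1, 1, 0, 1]
Σy = 5, Σy² = 5, M = 7
μ = 5/7 = 5/7,  σ² = 5/7 − (5/7)² = 10/49
E[Z_0] = 4
E[Z_1] = 5/7·E[Z_0] = 20/7
E[Z_2] = 5/7·E[Z_1] = 100/49
E[Z_3] = 5/7·E[Z_2] = 500/343
E[Z_4] = 5/7·E[Z_3] = 2500/2401


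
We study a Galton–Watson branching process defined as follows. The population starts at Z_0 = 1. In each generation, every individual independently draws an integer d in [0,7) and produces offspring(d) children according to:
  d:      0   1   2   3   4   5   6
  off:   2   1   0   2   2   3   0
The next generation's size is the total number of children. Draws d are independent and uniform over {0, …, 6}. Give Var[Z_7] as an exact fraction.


Outcome values over d=0..6: [2, 1, 0, 2, 2, 3, 0]
Σy = 10, Σy² = 22, M = 7
μ = 10/7 = 10/7,  σ² = 22/7 − (10/7)² = 54/49
V_0 = 0, E_0 = 1
V_1 = 54/49·E_0 + (10/7)²·V_0 = 54/49;  E_1 = 10/7
V_2 = 54/49·E_1 + (10/7)²·V_1 = 9180/2401;  E_2 = 100/49
V_3 = 54/49·E_2 + (10/7)²·V_2 = 1182600/117649;  E_3 = 1000/343
V_4 = 54/49·E_3 + (10/7)²·V_3 = 136782000/5764801;  E_4 = 10000/2401
V_5 = 54/49·E_4 + (10/7)²·V_4 = 14974740000/282475249;  E_5 = 100000/16807
V_6 = 54/49·E_5 + (10/7)²·V_5 = 1588231800000/13841287201;  E_6 = 1000000/117649
V_7 = 54/49·E_6 + (10/7)²·V_6 = 165176226000000/678223072849;  E_7 = 10000000/823543

165176226000000/678223072849


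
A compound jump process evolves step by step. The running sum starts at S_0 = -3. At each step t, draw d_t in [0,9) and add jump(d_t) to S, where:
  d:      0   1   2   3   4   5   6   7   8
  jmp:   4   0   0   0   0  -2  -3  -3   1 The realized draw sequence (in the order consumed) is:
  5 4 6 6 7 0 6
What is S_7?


t=0: S=-3, d=5, jump=-2, S_1=-5
t=1: S=-5, d=4, jump=0, S_2=-5
t=2: S=-5, d=6, jump=-3, S_3=-8
t=3: S=-8, d=6, jump=-3, S_4=-11
t=4: S=-11, d=7, jump=-3, S_5=-14
t=5: S=-14, d=0, jump=4, S_6=-10
t=6: S=-10, d=6, jump=-3, S_7=-13

-13


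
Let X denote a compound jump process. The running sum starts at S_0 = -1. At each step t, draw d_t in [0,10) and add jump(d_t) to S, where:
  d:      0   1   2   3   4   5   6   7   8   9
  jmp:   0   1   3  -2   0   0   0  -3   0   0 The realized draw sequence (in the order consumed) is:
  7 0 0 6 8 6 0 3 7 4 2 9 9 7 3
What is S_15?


t=0: S=-1, d=7, jump=-3, S_1=-4
t=1: S=-4, d=0, jump=0, S_2=-4
t=2: S=-4, d=0, jump=0, S_3=-4
t=3: S=-4, d=6, jump=0, S_4=-4
t=4: S=-4, d=8, jump=0, S_5=-4
t=5: S=-4, d=6, jump=0, S_6=-4
t=6: S=-4, d=0, jump=0, S_7=-4
t=7: S=-4, d=3, jump=-2, S_8=-6
t=8: S=-6, d=7, jump=-3, S_9=-9
t=9: S=-9, d=4, jump=0, S_10=-9
t=10: S=-9, d=2, jump=3, S_11=-6
t=11: S=-6, d=9, jump=0, S_12=-6
t=12: S=-6, d=9, jump=0, S_13=-6
t=13: S=-6, d=7, jump=-3, S_14=-9
t=14: S=-9, d=3, jump=-2, S_15=-11

-11


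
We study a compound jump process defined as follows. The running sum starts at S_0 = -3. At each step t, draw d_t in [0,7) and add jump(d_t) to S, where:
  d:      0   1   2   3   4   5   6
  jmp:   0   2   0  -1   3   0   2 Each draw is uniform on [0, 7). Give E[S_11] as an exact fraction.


Outcome values over d=0..6: [0, 2, 0, -1, 3, 0, 2]
Σy = 6, Σy² = 18, M = 7
μ = 6/7 = 6/7,  σ² = 18/7 − (6/7)² = 90/49
E[S_11] = -3 + 11·(6/7) = 45/7

45/7


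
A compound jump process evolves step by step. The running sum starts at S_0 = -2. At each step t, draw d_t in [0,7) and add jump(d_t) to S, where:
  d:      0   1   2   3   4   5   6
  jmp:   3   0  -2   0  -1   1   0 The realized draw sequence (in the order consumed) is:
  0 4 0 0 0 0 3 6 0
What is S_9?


15

t=0: S=-2, d=0, jump=3, S_1=1
t=1: S=1, d=4, jump=-1, S_2=0
t=2: S=0, d=0, jump=3, S_3=3
t=3: S=3, d=0, jump=3, S_4=6
t=4: S=6, d=0, jump=3, S_5=9
t=5: S=9, d=0, jump=3, S_6=12
t=6: S=12, d=3, jump=0, S_7=12
t=7: S=12, d=6, jump=0, S_8=12
t=8: S=12, d=0, jump=3, S_9=15


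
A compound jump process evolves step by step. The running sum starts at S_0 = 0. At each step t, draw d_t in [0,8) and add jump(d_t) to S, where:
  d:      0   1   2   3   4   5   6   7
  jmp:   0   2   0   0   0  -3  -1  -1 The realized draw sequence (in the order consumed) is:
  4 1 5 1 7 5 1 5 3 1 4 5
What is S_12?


-5

t=0: S=0, d=4, jump=0, S_1=0
t=1: S=0, d=1, jump=2, S_2=2
t=2: S=2, d=5, jump=-3, S_3=-1
t=3: S=-1, d=1, jump=2, S_4=1
t=4: S=1, d=7, jump=-1, S_5=0
t=5: S=0, d=5, jump=-3, S_6=-3
t=6: S=-3, d=1, jump=2, S_7=-1
t=7: S=-1, d=5, jump=-3, S_8=-4
t=8: S=-4, d=3, jump=0, S_9=-4
t=9: S=-4, d=1, jump=2, S_10=-2
t=10: S=-2, d=4, jump=0, S_11=-2
t=11: S=-2, d=5, jump=-3, S_12=-5


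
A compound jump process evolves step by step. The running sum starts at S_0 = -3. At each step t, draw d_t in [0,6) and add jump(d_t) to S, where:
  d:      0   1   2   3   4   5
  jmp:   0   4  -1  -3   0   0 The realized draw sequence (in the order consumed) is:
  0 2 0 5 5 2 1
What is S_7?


-1

t=0: S=-3, d=0, jump=0, S_1=-3
t=1: S=-3, d=2, jump=-1, S_2=-4
t=2: S=-4, d=0, jump=0, S_3=-4
t=3: S=-4, d=5, jump=0, S_4=-4
t=4: S=-4, d=5, jump=0, S_5=-4
t=5: S=-4, d=2, jump=-1, S_6=-5
t=6: S=-5, d=1, jump=4, S_7=-1


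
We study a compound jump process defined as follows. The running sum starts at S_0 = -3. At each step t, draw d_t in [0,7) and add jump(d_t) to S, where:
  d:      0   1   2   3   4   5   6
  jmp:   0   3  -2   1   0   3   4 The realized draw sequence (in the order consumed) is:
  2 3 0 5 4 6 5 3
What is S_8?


7

t=0: S=-3, d=2, jump=-2, S_1=-5
t=1: S=-5, d=3, jump=1, S_2=-4
t=2: S=-4, d=0, jump=0, S_3=-4
t=3: S=-4, d=5, jump=3, S_4=-1
t=4: S=-1, d=4, jump=0, S_5=-1
t=5: S=-1, d=6, jump=4, S_6=3
t=6: S=3, d=5, jump=3, S_7=6
t=7: S=6, d=3, jump=1, S_8=7


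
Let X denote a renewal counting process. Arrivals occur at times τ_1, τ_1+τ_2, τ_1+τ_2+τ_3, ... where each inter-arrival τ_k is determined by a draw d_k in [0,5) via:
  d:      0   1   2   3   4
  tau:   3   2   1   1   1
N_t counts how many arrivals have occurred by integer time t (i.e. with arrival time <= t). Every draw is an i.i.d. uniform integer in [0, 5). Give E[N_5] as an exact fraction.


Inter-arrival values over d=0..4: [3, 2, 1, 1, 1]
Each d has probability 1/5, so the pmf of τ is: f(1) = 3/5, f(2) = 1/5, f(3) = 1/5
Renewal equation for m(n) = E[N_n]: condition on τ_1 = k (if k <= n, one arrival plus a fresh copy on the remaining n−k steps): m(n) = F(n) + Σ_{k<=n} f(k)·m(n−k), where F(n) = P(τ <= n) and m(0) = 0
m(1) = F(1) = 3/5
m(2) = F(2) + f(1)·m(1) = 4/5 + 3/5·3/5 = 29/25
m(3) = F(3) + f(1)·m(2) + f(2)·m(1) = 1 + 3/5·29/25 + 1/5·3/5 = 227/125
m(4) = F(4) + f(1)·m(3) + f(2)·m(2) + f(3)·m(1) = 1 + 3/5·227/125 + 1/5·29/25 + 1/5·3/5 = 1526/625
m(5) = F(5) + f(1)·m(4) + f(2)·m(3) + f(3)·m(2) = 1 + 3/5·1526/625 + 1/5·227/125 + 1/5·29/25 = 9563/3125
E[N_5] = m(5) = 9563/3125

9563/3125


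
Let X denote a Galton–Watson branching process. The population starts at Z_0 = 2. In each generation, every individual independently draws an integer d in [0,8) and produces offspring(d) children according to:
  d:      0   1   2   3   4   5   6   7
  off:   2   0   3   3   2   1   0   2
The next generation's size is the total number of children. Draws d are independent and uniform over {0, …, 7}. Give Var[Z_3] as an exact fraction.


Outcome values over d=0..7: [2, 0, 3, 3, 2, 1, 0, 2]
Σy = 13, Σy² = 31, M = 8
μ = 13/8 = 13/8,  σ² = 31/8 − (13/8)² = 79/64
V_0 = 0, E_0 = 2
V_1 = 79/64·E_0 + (13/8)²·V_0 = 79/32;  E_1 = 13/4
V_2 = 79/64·E_1 + (13/8)²·V_1 = 21567/2048;  E_2 = 169/32
V_3 = 79/64·E_2 + (13/8)²·V_2 = 4499287/131072;  E_3 = 2197/256

4499287/131072


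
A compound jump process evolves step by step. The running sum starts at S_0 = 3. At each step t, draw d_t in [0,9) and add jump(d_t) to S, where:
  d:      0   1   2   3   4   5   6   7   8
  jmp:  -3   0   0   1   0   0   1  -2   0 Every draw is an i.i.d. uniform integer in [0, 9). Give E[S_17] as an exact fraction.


Outcome values over d=0..8: [-3, 0, 0, 1, 0, 0, 1, -2, 0]
Σy = -3, Σy² = 15, M = 9
μ = -3/9 = -1/3,  σ² = 15/9 − (-1/3)² = 14/9
E[S_17] = 3 + 17·(-1/3) = -8/3

-8/3


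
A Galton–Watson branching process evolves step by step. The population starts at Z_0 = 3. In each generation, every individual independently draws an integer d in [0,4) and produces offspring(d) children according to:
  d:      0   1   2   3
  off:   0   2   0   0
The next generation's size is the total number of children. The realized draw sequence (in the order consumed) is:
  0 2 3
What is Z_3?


gen 0: Z_0=3, draws=[0, 2, 3], offspring=[0, 0, 0], Z_1=0
gen 1: Z_1=0, draws=[], offspring=[], Z_2=0
gen 2: Z_2=0, draws=[], offspring=[], Z_3=0

0


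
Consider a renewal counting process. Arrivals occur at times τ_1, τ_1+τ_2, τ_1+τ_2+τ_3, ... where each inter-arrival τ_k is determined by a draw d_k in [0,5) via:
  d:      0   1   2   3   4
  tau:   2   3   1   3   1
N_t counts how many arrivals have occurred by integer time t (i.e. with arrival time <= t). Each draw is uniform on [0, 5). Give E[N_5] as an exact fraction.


7272/3125

Inter-arrival values over d=0..4: [2, 3, 1, 3, 1]
Each d has probability 1/5, so the pmf of τ is: f(1) = 2/5, f(2) = 1/5, f(3) = 2/5
Renewal equation for m(n) = E[N_n]: condition on τ_1 = k (if k <= n, one arrival plus a fresh copy on the remaining n−k steps): m(n) = F(n) + Σ_{k<=n} f(k)·m(n−k), where F(n) = P(τ <= n) and m(0) = 0
m(1) = F(1) = 2/5
m(2) = F(2) + f(1)·m(1) = 3/5 + 2/5·2/5 = 19/25
m(3) = F(3) + f(1)·m(2) + f(2)·m(1) = 1 + 2/5·19/25 + 1/5·2/5 = 173/125
m(4) = F(4) + f(1)·m(3) + f(2)·m(2) + f(3)·m(1) = 1 + 2/5·173/125 + 1/5·19/25 + 2/5·2/5 = 1166/625
m(5) = F(5) + f(1)·m(4) + f(2)·m(3) + f(3)·m(2) = 1 + 2/5·1166/625 + 1/5·173/125 + 2/5·19/25 = 7272/3125
E[N_5] = m(5) = 7272/3125


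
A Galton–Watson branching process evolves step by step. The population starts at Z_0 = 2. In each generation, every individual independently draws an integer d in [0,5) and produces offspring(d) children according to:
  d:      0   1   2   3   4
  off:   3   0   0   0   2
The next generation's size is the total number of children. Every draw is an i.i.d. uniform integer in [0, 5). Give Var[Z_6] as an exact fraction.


Outcome values over d=0..4: [3, 0, 0, 0, 2]
Σy = 5, Σy² = 13, M = 5
μ = 5/5 = 1,  σ² = 13/5 − (1)² = 8/5
V_0 = 0, E_0 = 2
V_1 = 8/5·E_0 + (1)²·V_0 = 16/5;  E_1 = 2
V_2 = 8/5·E_1 + (1)²·V_1 = 32/5;  E_2 = 2
V_3 = 8/5·E_2 + (1)²·V_2 = 48/5;  E_3 = 2
V_4 = 8/5·E_3 + (1)²·V_3 = 64/5;  E_4 = 2
V_5 = 8/5·E_4 + (1)²·V_4 = 16;  E_5 = 2
V_6 = 8/5·E_5 + (1)²·V_5 = 96/5;  E_6 = 2

96/5


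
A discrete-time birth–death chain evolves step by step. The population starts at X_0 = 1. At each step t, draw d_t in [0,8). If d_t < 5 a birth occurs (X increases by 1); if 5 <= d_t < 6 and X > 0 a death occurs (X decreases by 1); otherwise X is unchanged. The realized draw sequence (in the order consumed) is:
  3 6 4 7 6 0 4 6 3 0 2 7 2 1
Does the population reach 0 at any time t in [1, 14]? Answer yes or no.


no

t=0: X=1, d=3 → birth, X_1=2
t=1: X=2, d=6 → hold, X_2=2
t=2: X=2, d=4 → birth, X_3=3
t=3: X=3, d=7 → hold, X_4=3
t=4: X=3, d=6 → hold, X_5=3
t=5: X=3, d=0 → birth, X_6=4
t=6: X=4, d=4 → birth, X_7=5
t=7: X=5, d=6 → hold, X_8=5
t=8: X=5, d=3 → birth, X_9=6
t=9: X=6, d=0 → birth, X_10=7
t=10: X=7, d=2 → birth, X_11=8
t=11: X=8, d=7 → hold, X_12=8
t=12: X=8, d=2 → birth, X_13=9
t=13: X=9, d=1 → birth, X_14=10


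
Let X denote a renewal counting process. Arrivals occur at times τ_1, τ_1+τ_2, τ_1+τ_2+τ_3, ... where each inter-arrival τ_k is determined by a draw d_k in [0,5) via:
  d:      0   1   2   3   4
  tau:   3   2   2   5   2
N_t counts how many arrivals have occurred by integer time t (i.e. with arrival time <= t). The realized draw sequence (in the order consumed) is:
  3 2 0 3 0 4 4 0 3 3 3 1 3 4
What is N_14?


3

draw d_1=3: τ_1=5, arrival time A_1=5
draw d_2=2: τ_2=2, arrival time A_2=7
draw d_3=0: τ_3=3, arrival time A_3=10
draw d_4=3: τ_4=5, arrival time A_4=15
draw d_5=0: τ_5=3, arrival time A_5=18
draw d_6=4: τ_6=2, arrival time A_6=20
draw d_7=4: τ_7=2, arrival time A_7=22
draw d_8=0: τ_8=3, arrival time A_8=25
draw d_9=3: τ_9=5, arrival time A_9=30
draw d_10=3: τ_10=5, arrival time A_10=35
draw d_11=3: τ_11=5, arrival time A_11=40
draw d_12=1: τ_12=2, arrival time A_12=42
draw d_13=3: τ_13=5, arrival time A_13=47
draw d_14=4: τ_14=2, arrival time A_14=49
N_t over t=0..14: 0:0 1:0 2:0 3:0 4:0 5:1 6:1 7:2 8:2 9:2 10:3 11:3 12:3 13:3 14:3


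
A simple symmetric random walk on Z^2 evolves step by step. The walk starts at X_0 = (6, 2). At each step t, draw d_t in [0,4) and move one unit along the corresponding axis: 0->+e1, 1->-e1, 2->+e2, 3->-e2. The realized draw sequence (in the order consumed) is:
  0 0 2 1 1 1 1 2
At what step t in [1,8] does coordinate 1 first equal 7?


1

t=0: X=(6, 2), d=0 → +e1, X_1=(7, 2)
t=1: X=(7, 2), d=0 → +e1, X_2=(8, 2)
t=2: X=(8, 2), d=2 → +e2, X_3=(8, 3)
t=3: X=(8, 3), d=1 → -e1, X_4=(7, 3)
t=4: X=(7, 3), d=1 → -e1, X_5=(6, 3)
t=5: X=(6, 3), d=1 → -e1, X_6=(5, 3)
t=6: X=(5, 3), d=1 → -e1, X_7=(4, 3)
t=7: X=(4, 3), d=2 → +e2, X_8=(4, 4)


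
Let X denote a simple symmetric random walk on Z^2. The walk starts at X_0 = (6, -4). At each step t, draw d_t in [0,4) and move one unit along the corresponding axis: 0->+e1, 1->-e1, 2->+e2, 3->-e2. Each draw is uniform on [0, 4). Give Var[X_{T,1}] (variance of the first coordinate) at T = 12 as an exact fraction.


Outcome values over d=0..3: [1, -1, 0, 0]
Σy = 0, Σy² = 2, M = 4
μ = 0/4 = 0,  σ² = 2/4 − (0)² = 1/2
Independent increments: Var[X_12] = 12·σ² = 12·(1/2) = 6

6


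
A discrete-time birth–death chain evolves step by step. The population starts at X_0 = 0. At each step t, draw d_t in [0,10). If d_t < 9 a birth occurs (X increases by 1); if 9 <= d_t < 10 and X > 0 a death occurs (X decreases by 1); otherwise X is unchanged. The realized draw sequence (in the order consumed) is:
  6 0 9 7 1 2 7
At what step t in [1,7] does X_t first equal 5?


7

t=0: X=0, d=6 → birth, X_1=1
t=1: X=1, d=0 → birth, X_2=2
t=2: X=2, d=9 → death, X_3=1
t=3: X=1, d=7 → birth, X_4=2
t=4: X=2, d=1 → birth, X_5=3
t=5: X=3, d=2 → birth, X_6=4
t=6: X=4, d=7 → birth, X_7=5


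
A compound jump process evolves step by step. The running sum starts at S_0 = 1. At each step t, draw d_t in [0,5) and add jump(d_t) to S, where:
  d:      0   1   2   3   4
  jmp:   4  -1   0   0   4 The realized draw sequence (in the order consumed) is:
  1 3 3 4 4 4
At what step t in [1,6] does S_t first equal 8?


t=0: S=1, d=1, jump=-1, S_1=0
t=1: S=0, d=3, jump=0, S_2=0
t=2: S=0, d=3, jump=0, S_3=0
t=3: S=0, d=4, jump=4, S_4=4
t=4: S=4, d=4, jump=4, S_5=8
t=5: S=8, d=4, jump=4, S_6=12

5


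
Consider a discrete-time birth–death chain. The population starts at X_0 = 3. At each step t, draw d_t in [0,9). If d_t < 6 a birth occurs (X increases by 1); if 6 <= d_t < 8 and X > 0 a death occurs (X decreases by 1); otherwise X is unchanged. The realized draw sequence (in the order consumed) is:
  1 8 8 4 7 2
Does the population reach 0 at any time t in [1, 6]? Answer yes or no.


t=0: X=3, d=1 → birth, X_1=4
t=1: X=4, d=8 → hold, X_2=4
t=2: X=4, d=8 → hold, X_3=4
t=3: X=4, d=4 → birth, X_4=5
t=4: X=5, d=7 → death, X_5=4
t=5: X=4, d=2 → birth, X_6=5

no


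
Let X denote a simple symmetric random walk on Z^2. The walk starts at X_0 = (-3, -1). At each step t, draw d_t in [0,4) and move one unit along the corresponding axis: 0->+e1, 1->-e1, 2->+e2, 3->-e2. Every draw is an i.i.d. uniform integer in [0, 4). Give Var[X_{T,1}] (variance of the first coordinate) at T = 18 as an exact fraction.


Outcome values over d=0..3: [1, -1, 0, 0]
Σy = 0, Σy² = 2, M = 4
μ = 0/4 = 0,  σ² = 2/4 − (0)² = 1/2
Independent increments: Var[X_18] = 18·σ² = 18·(1/2) = 9

9


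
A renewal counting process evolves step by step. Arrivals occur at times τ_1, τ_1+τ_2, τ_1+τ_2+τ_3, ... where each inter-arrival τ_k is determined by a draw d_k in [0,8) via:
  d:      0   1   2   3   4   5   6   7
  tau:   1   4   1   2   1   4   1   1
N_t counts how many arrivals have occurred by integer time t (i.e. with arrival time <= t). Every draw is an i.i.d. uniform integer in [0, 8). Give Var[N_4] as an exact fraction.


21386143/16777216

Inter-arrival values over d=0..7: [1, 4, 1, 2, 1, 4, 1, 1]
Each d has probability 1/8, so the pmf of τ is: f(1) = 5/8, f(2) = 1/8, f(4) = 1/4
Let p_n(j) = P(N_n = j), with p_0 = [1]. Condition on τ_1: p_n(0) = P(τ > n), and for j >= 1, p_n(j) = Σ_{k<=n} f(k)·p_{n−k}(j−1)
p_1 = [3/8, 5/8]  (j = 0..1)
p_2 = [1/4, 23/64, 25/64]  (j = 0..2)
p_3 = [1/4, 13/64, 155/512, 125/512]  (j = 0..3)
p_4 = [0, 7/16, 11/64, 975/4096, 625/4096]  (j = 0..4)
E[N_4] = Σ j·p_4(j) = 8625/4096;  E[N_4²] = Σ j²·p_4(j) = 23383/4096
Var[N_4] = 23383/4096 − (8625/4096)² = 21386143/16777216


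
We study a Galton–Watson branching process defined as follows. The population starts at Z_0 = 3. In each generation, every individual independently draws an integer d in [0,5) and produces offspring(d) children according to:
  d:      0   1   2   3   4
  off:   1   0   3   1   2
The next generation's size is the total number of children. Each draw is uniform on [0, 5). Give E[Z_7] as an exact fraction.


2470629/78125

Outcome values over d=0..4: [1, 0, 3, 1, 2]
Σy = 7, Σy² = 15, M = 5
μ = 7/5 = 7/5,  σ² = 15/5 − (7/5)² = 26/25
E[Z_0] = 3
E[Z_1] = 7/5·E[Z_0] = 21/5
E[Z_2] = 7/5·E[Z_1] = 147/25
E[Z_3] = 7/5·E[Z_2] = 1029/125
E[Z_4] = 7/5·E[Z_3] = 7203/625
E[Z_5] = 7/5·E[Z_4] = 50421/3125
E[Z_6] = 7/5·E[Z_5] = 352947/15625
E[Z_7] = 7/5·E[Z_6] = 2470629/78125


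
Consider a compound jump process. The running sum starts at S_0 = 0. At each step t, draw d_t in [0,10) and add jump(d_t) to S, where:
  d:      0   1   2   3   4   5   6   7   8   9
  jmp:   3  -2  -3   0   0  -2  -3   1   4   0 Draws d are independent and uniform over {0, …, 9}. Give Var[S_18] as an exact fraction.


Outcome values over d=0..9: [3, -2, -3, 0, 0, -2, -3, 1, 4, 0]
Σy = -2, Σy² = 52, M = 10
μ = -2/10 = -1/5,  σ² = 52/10 − (-1/5)² = 129/25
Independent increments: Var[S_18] = 18·σ² = 18·(129/25) = 2322/25

2322/25


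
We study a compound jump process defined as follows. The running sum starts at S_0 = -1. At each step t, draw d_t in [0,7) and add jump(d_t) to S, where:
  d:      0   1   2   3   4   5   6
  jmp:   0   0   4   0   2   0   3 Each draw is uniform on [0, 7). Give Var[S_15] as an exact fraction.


1830/49

Outcome values over d=0..6: [0, 0, 4, 0, 2, 0, 3]
Σy = 9, Σy² = 29, M = 7
μ = 9/7 = 9/7,  σ² = 29/7 − (9/7)² = 122/49
Independent increments: Var[S_15] = 15·σ² = 15·(122/49) = 1830/49


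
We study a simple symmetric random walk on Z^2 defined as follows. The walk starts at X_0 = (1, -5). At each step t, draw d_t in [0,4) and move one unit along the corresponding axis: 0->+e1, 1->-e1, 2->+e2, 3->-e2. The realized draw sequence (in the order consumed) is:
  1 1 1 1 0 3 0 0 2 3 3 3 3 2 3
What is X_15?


t=0: X=(1, -5), d=1 → -e1, X_1=(0, -5)
t=1: X=(0, -5), d=1 → -e1, X_2=(-1, -5)
t=2: X=(-1, -5), d=1 → -e1, X_3=(-2, -5)
t=3: X=(-2, -5), d=1 → -e1, X_4=(-3, -5)
t=4: X=(-3, -5), d=0 → +e1, X_5=(-2, -5)
t=5: X=(-2, -5), d=3 → -e2, X_6=(-2, -6)
t=6: X=(-2, -6), d=0 → +e1, X_7=(-1, -6)
t=7: X=(-1, -6), d=0 → +e1, X_8=(0, -6)
t=8: X=(0, -6), d=2 → +e2, X_9=(0, -5)
t=9: X=(0, -5), d=3 → -e2, X_10=(0, -6)
t=10: X=(0, -6), d=3 → -e2, X_11=(0, -7)
t=11: X=(0, -7), d=3 → -e2, X_12=(0, -8)
t=12: X=(0, -8), d=3 → -e2, X_13=(0, -9)
t=13: X=(0, -9), d=2 → +e2, X_14=(0, -8)
t=14: X=(0, -8), d=3 → -e2, X_15=(0, -9)

(0, -9)


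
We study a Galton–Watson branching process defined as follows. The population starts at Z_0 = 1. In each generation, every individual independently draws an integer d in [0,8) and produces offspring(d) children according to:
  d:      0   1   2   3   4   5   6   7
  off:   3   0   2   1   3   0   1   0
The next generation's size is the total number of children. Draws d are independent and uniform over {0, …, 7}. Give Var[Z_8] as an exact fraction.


584144296875/4294967296

Outcome values over d=0..7: [3, 0, 2, 1, 3, 0, 1, 0]
Σy = 10, Σy² = 24, M = 8
μ = 10/8 = 5/4,  σ² = 24/8 − (5/4)² = 23/16
V_0 = 0, E_0 = 1
V_1 = 23/16·E_0 + (5/4)²·V_0 = 23/16;  E_1 = 5/4
V_2 = 23/16·E_1 + (5/4)²·V_1 = 1035/256;  E_2 = 25/16
V_3 = 23/16·E_2 + (5/4)²·V_2 = 35075/4096;  E_3 = 125/64
V_4 = 23/16·E_3 + (5/4)²·V_3 = 1060875/65536;  E_4 = 625/256
V_5 = 23/16·E_4 + (5/4)²·V_4 = 30201875/1048576;  E_5 = 3125/1024
V_6 = 23/16·E_5 + (5/4)²·V_5 = 828646875/16777216;  E_6 = 15625/4096
V_7 = 23/16·E_6 + (5/4)²·V_6 = 22188171875/268435456;  E_7 = 78125/16384
V_8 = 23/16·E_7 + (5/4)²·V_7 = 584144296875/4294967296;  E_8 = 390625/65536


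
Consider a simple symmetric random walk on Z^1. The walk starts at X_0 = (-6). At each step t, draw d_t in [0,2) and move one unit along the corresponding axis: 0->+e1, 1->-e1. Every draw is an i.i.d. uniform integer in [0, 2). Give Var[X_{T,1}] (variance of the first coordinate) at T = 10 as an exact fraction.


10

Outcome values over d=0..1: [1, -1]
Σy = 0, Σy² = 2, M = 2
μ = 0/2 = 0,  σ² = 2/2 − (0)² = 1
Independent increments: Var[X_10] = 10·σ² = 10·(1) = 10


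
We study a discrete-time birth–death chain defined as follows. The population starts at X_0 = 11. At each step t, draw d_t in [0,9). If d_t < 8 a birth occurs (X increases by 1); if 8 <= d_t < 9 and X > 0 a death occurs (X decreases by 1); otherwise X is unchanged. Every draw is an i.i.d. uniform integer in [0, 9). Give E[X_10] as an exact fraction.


169/9

X can drop by at most 1 per step and X_0 = 11 > T = 10, so X_t >= 11 − t >= 1 > 0 for every t <= 10: the floor at 0 (the 'and X > 0' condition) never binds. Hence X_10 = X_0 + Σ_{t<10} Y_t with i.i.d. increments Y_t = y(d_t) ∈ {+1, −1, 0}.
Outcome values over d=0..8: [1, 1, 1, 1, 1, 1, 1, 1, -1]
Σy = 7, Σy² = 9, M = 9
μ = 7/9 = 7/9,  σ² = 9/9 − (7/9)² = 32/81
E[X_10] = 11 + 10·(7/9) = 169/9


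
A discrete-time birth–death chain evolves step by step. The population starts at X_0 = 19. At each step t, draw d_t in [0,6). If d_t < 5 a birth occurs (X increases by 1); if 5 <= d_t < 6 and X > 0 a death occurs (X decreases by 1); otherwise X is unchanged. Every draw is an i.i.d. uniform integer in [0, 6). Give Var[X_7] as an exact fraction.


35/9

X can drop by at most 1 per step and X_0 = 19 > T = 7, so X_t >= 19 − t >= 12 > 0 for every t <= 7: the floor at 0 (the 'and X > 0' condition) never binds. Hence X_7 = X_0 + Σ_{t<7} Y_t with i.i.d. increments Y_t = y(d_t) ∈ {+1, −1, 0}.
Outcome values over d=0..5: [1, 1, 1, 1, 1, -1]
Σy = 4, Σy² = 6, M = 6
μ = 4/6 = 2/3,  σ² = 6/6 − (2/3)² = 5/9
Independent increments: Var[X_7] = 7·σ² = 7·(5/9) = 35/9


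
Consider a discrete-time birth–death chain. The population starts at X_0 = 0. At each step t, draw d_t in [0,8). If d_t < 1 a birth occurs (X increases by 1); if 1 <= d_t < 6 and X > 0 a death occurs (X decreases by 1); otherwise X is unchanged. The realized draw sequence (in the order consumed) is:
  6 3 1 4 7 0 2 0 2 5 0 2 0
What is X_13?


t=0: X=0, d=6 → hold, X_1=0
t=1: X=0, d=3 → hold, X_2=0
t=2: X=0, d=1 → hold, X_3=0
t=3: X=0, d=4 → hold, X_4=0
t=4: X=0, d=7 → hold, X_5=0
t=5: X=0, d=0 → birth, X_6=1
t=6: X=1, d=2 → death, X_7=0
t=7: X=0, d=0 → birth, X_8=1
t=8: X=1, d=2 → death, X_9=0
t=9: X=0, d=5 → hold, X_10=0
t=10: X=0, d=0 → birth, X_11=1
t=11: X=1, d=2 → death, X_12=0
t=12: X=0, d=0 → birth, X_13=1

1


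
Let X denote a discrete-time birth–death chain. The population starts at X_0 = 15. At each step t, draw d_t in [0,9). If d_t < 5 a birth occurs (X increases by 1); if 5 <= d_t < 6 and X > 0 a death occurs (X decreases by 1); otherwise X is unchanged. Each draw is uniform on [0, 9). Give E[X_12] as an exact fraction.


61/3

X can drop by at most 1 per step and X_0 = 15 > T = 12, so X_t >= 15 − t >= 3 > 0 for every t <= 12: the floor at 0 (the 'and X > 0' condition) never binds. Hence X_12 = X_0 + Σ_{t<12} Y_t with i.i.d. increments Y_t = y(d_t) ∈ {+1, −1, 0}.
Outcome values over d=0..8: [1, 1, 1, 1, 1, -1, 0, 0, 0]
Σy = 4, Σy² = 6, M = 9
μ = 4/9 = 4/9,  σ² = 6/9 − (4/9)² = 38/81
E[X_12] = 15 + 12·(4/9) = 61/3


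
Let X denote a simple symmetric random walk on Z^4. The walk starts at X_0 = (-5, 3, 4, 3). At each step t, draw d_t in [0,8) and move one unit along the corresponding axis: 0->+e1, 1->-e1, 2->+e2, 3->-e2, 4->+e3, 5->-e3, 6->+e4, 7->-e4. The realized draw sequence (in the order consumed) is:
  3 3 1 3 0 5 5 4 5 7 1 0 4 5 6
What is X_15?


(-5, 0, 2, 3)

t=0: X=(-5, 3, 4, 3), d=3 → -e2, X_1=(-5, 2, 4, 3)
t=1: X=(-5, 2, 4, 3), d=3 → -e2, X_2=(-5, 1, 4, 3)
t=2: X=(-5, 1, 4, 3), d=1 → -e1, X_3=(-6, 1, 4, 3)
t=3: X=(-6, 1, 4, 3), d=3 → -e2, X_4=(-6, 0, 4, 3)
t=4: X=(-6, 0, 4, 3), d=0 → +e1, X_5=(-5, 0, 4, 3)
t=5: X=(-5, 0, 4, 3), d=5 → -e3, X_6=(-5, 0, 3, 3)
t=6: X=(-5, 0, 3, 3), d=5 → -e3, X_7=(-5, 0, 2, 3)
t=7: X=(-5, 0, 2, 3), d=4 → +e3, X_8=(-5, 0, 3, 3)
t=8: X=(-5, 0, 3, 3), d=5 → -e3, X_9=(-5, 0, 2, 3)
t=9: X=(-5, 0, 2, 3), d=7 → -e4, X_10=(-5, 0, 2, 2)
t=10: X=(-5, 0, 2, 2), d=1 → -e1, X_11=(-6, 0, 2, 2)
t=11: X=(-6, 0, 2, 2), d=0 → +e1, X_12=(-5, 0, 2, 2)
t=12: X=(-5, 0, 2, 2), d=4 → +e3, X_13=(-5, 0, 3, 2)
t=13: X=(-5, 0, 3, 2), d=5 → -e3, X_14=(-5, 0, 2, 2)
t=14: X=(-5, 0, 2, 2), d=6 → +e4, X_15=(-5, 0, 2, 3)


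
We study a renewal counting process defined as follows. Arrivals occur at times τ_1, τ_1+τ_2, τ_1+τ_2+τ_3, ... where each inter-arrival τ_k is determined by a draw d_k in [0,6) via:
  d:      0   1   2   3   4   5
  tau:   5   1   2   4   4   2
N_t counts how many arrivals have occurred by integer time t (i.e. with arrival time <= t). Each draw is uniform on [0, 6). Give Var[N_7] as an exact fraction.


56677973207/78364164096

Inter-arrival values over d=0..5: [5, 1, 2, 4, 4, 2]
Each d has probability 1/6, so the pmf of τ is: f(1) = 1/6, f(2) = 1/3, f(4) = 1/3, f(5) = 1/6
Let p_n(j) = P(N_n = j), with p_0 = [1]. Condition on τ_1: p_n(0) = P(τ > n), and for j >= 1, p_n(j) = Σ_{k<=n} f(k)·p_{n−k}(j−1)
p_1 = [5/6, 1/6]  (j = 0..1)
p_2 = [1/2, 17/36, 1/36]  (j = 0..2)
p_3 = [1/2, 13/36, 29/216, 1/216]  (j = 0..3)
p_4 = [1/6, 7/12, 47/216, 41/1296, 1/1296]  (j = 0..4)
p_5 = [0, 23/36, 59/216, 35/432, 53/7776, 1/7776]  (j = 0..5)
p_6 = [0, 13/36, 35/72, 55/432, 187/7776, 65/46656, 1/46656]  (j = 0..6)
p_7 = [0, 1/4, 17/36, 287/1296, 43/864, 293/46656, 77/279936, 1/279936]  (j = 0..7)
E[N_7] = Σ j·p_7(j) = 585331/279936;  E[N_7²] = Σ j²·p_7(j) = 1426363/279936
Var[N_7] = 1426363/279936 − (585331/279936)² = 56677973207/78364164096


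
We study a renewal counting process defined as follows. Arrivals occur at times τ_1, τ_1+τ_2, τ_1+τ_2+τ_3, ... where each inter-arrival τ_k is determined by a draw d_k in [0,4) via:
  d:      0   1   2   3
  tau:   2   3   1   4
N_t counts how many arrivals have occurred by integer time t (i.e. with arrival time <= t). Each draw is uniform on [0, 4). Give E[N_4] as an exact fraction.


369/256

Inter-arrival values over d=0..3: [2, 3, 1, 4]
Each d has probability 1/4, so the pmf of τ is: f(1) = 1/4, f(2) = 1/4, f(3) = 1/4, f(4) = 1/4
Renewal equation for m(n) = E[N_n]: condition on τ_1 = k (if k <= n, one arrival plus a fresh copy on the remaining n−k steps): m(n) = F(n) + Σ_{k<=n} f(k)·m(n−k), where F(n) = P(τ <= n) and m(0) = 0
m(1) = F(1) = 1/4
m(2) = F(2) + f(1)·m(1) = 1/2 + 1/4·1/4 = 9/16
m(3) = F(3) + f(1)·m(2) + f(2)·m(1) = 3/4 + 1/4·9/16 + 1/4·1/4 = 61/64
m(4) = F(4) + f(1)·m(3) + f(2)·m(2) + f(3)·m(1) = 1 + 1/4·61/64 + 1/4·9/16 + 1/4·1/4 = 369/256
E[N_4] = m(4) = 369/256


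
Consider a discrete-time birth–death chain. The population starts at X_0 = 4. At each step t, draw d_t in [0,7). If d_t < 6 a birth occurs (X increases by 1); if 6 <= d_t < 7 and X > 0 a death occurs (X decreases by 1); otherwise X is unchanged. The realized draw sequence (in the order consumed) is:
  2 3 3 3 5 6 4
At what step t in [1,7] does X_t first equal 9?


5

t=0: X=4, d=2 → birth, X_1=5
t=1: X=5, d=3 → birth, X_2=6
t=2: X=6, d=3 → birth, X_3=7
t=3: X=7, d=3 → birth, X_4=8
t=4: X=8, d=5 → birth, X_5=9
t=5: X=9, d=6 → death, X_6=8
t=6: X=8, d=4 → birth, X_7=9


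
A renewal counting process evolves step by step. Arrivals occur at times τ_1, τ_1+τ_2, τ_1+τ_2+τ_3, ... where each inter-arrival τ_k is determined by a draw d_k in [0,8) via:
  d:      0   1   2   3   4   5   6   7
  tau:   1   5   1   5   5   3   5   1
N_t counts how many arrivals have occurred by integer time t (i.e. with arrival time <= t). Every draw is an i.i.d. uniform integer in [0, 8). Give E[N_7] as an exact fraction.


Inter-arrival values over d=0..7: [1, 5, 1, 5, 5, 3, 5, 1]
Each d has probability 1/8, so the pmf of τ is: f(1) = 3/8, f(3) = 1/8, f(5) = 1/2
Renewal equation for m(n) = E[N_n]: condition on τ_1 = k (if k <= n, one arrival plus a fresh copy on the remaining n−k steps): m(n) = F(n) + Σ_{k<=n} f(k)·m(n−k), where F(n) = P(τ <= n) and m(0) = 0
m(1) = F(1) = 3/8
m(2) = F(2) + f(1)·m(1) = 3/8 + 3/8·3/8 = 33/64
m(3) = F(3) + f(1)·m(2) = 1/2 + 3/8·33/64 = 355/512
m(4) = F(4) + f(1)·m(3) + f(3)·m(1) = 1/2 + 3/8·355/512 + 1/8·3/8 = 3305/4096
m(5) = F(5) + f(1)·m(4) + f(3)·m(2) = 1 + 3/8·3305/4096 + 1/8·33/64 = 44795/32768
m(6) = F(6) + f(1)·m(5) + f(3)·m(3) + f(5)·m(1) = 1 + 3/8·44795/32768 + 1/8·355/512 + 1/2·3/8 = 468401/262144
m(7) = F(7) + f(1)·m(6) + f(3)·m(4) + f(5)·m(2) = 1 + 3/8·468401/262144 + 1/8·3305/4096 + 1/2·33/64 = 4254547/2097152
E[N_7] = m(7) = 4254547/2097152

4254547/2097152
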